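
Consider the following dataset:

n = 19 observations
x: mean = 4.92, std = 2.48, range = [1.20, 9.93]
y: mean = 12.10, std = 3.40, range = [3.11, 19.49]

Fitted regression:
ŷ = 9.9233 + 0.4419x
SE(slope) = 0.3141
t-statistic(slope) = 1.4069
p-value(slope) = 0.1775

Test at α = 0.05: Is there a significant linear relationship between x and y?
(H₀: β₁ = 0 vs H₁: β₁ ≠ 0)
p-value = 0.1775 ≥ α = 0.05, so we fail to reject H₀. The relationship is not significant.

Hypothesis test for the slope coefficient:

H₀: β₁ = 0 (no linear relationship)
H₁: β₁ ≠ 0 (linear relationship exists)

Test statistic: t = β̂₁ / SE(β̂₁) = 0.4419 / 0.3141 = 1.4069

The p-value (0.1775) is the probability, under H₀, of a t-statistic at least as extreme as |t| = 1.4069 (two-sided, df = n − 2 = 17).

Decision rule: reject H₀ if p-value < α.
p-value = 0.1775 ≥ α = 0.05 → fail to reject H₀.

There is not sufficient evidence at the 5% significance level to conclude that a linear relationship exists between x and y.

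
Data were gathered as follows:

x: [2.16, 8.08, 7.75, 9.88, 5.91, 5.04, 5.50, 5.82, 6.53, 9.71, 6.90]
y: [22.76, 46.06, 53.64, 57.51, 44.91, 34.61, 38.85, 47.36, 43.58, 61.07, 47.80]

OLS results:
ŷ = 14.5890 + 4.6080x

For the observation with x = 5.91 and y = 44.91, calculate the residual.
Residual = 3.0877

The residual is the difference between the actual value and the predicted value:

Residual = y - ŷ

Step 1: Calculate predicted value
ŷ = 14.5890 + 4.6080 × 5.91
ŷ = 41.8223

Step 2: Calculate residual
Residual = 44.91 - 41.8223
Residual = 3.0877

Sign check: y > ŷ, so the point is above the line and the fit underestimates here.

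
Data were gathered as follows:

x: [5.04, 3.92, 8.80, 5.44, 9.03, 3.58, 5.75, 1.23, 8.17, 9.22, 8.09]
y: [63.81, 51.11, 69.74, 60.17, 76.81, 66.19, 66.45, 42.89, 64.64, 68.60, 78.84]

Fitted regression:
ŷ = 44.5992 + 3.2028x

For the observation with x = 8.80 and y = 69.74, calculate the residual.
Residual = -3.0438

The residual is the difference between the actual value and the predicted value:

Residual = y - ŷ

Step 1: Calculate predicted value
ŷ = 44.5992 + 3.2028 × 8.80
ŷ = 72.7838

Step 2: Calculate residual
Residual = 69.74 - 72.7838
Residual = -3.0438

Sign check: y < ŷ, so the point is below the line and the fit overestimates here.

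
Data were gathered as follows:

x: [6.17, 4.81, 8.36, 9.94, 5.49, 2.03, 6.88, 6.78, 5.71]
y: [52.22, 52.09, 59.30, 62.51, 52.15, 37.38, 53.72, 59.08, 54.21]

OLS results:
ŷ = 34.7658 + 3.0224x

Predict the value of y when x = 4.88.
ŷ = 49.5151

x = 4.88 lies inside the observed range [2.03, 9.94], so the fitted equation applies directly:

ŷ = 34.7658 + 3.0224 × 4.88
ŷ = 34.7658 + 14.7493
ŷ = 49.5151

This is a point prediction; actual observations scatter around it by roughly the residual standard deviation.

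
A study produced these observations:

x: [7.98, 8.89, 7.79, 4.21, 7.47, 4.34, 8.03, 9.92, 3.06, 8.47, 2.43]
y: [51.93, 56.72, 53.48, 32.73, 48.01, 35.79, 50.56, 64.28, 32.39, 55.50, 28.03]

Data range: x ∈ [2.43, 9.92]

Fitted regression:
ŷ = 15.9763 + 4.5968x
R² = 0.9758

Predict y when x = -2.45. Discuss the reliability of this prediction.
The equation gives ŷ = 4.7141; however x = -2.45 is 4.88 units below the observed range, so this extrapolated value should not be trusted.

Prediction calculation:
ŷ = 15.9763 + 4.5968 × (-2.45)
ŷ = 4.7141

Reliability:
- Data range: x ∈ [2.43, 9.92]
- Prediction point: x = -2.45 is 4.88 units below the observed range → this is EXTRAPOLATION, not interpolation

Why that matters here:
- Real relationships often flatten, saturate, or turn nonlinear at extremes
- The linear relationship may not hold outside the observed range

A defensible statement: 'if the linear trend continued to x = -2.45, y would be about 4.7141' — the premise is untested.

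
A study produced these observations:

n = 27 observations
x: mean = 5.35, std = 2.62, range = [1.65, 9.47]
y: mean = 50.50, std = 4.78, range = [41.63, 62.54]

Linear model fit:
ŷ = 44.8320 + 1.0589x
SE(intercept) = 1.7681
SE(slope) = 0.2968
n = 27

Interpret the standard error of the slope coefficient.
The slope 1.0589 is pinned down to within about ±0.2968 (one SE) by these data — relative uncertainty 28.0%, i.e. moderately precise.

SE(β̂₁) = 0.2968 says: if we drew many samples of n = 27 from the same population and refit each time, the fitted slopes would scatter with a standard deviation of roughly 0.2968 around the true β₁.

Relative precision:
- SE / |β̂₁| = 0.2968 / 1.0589 = 28.0%
- Rule of thumb (under 20%: precise; 20% to under 50%: moderately precise; 50% or more: imprecise) → moderately precise

Link to the t-test: t = β̂₁ / SE(β̂₁) = 1.0589 / 0.2968 = 3.5677, the statistic for H₀: β₁ = 0.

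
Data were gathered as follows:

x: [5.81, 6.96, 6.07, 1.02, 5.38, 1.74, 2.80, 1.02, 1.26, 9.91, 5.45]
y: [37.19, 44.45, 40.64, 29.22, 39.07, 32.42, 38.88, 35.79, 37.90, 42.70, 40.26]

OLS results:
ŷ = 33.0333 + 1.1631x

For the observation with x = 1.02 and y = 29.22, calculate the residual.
Residual = -4.9997

The residual is the difference between the actual value and the predicted value:

Residual = y - ŷ

Step 1: Calculate predicted value
ŷ = 33.0333 + 1.1631 × 1.02
ŷ = 34.2197

Step 2: Calculate residual
Residual = 29.22 - 34.2197
Residual = -4.9997

The residual is negative, so the observed y = 29.22 sits below the regression line (the line overestimates it by 4.9997).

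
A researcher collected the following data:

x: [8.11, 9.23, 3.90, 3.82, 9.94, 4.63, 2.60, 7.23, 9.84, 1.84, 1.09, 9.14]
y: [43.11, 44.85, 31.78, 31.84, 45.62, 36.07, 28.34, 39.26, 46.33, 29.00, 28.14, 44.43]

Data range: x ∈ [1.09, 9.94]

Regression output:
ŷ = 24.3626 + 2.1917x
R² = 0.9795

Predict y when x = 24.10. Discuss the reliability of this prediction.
ŷ = 77.1826 (extrapolation — x = 24.10 lies outside [1.09, 9.94], so reliability is low).

Prediction calculation:
ŷ = 24.3626 + 2.1917 × 24.10
ŷ = 77.1826

Reliability:
- Data range: x ∈ [1.09, 9.94]
- Prediction point: x = 24.10 is 14.16 units above the observed range → this is EXTRAPOLATION, not interpolation

Why that matters here:
- The standard error of prediction grows with (x − x̄)², and x = 24.10 is far from x̄ = 5.95
- The linear relationship may not hold outside the observed range
- Real relationships often flatten, saturate, or turn nonlinear at extremes

Report the number if required, but flag clearly that it is an extrapolation.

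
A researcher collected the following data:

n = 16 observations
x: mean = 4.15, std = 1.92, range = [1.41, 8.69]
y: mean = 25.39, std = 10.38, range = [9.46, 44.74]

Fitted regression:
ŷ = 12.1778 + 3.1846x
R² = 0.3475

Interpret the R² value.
About 34.75% of the variability in y is accounted for by the regression on x (R² = 0.3475) — a moderate linear fit.

R² (coefficient of determination) measures the proportion of variance in y explained by the regression model.

Here R² = 0.3475:
- Explained: 34.75% of the variation in y
- Unexplained (residual): 100% − 34.75% = 65.25%
- Rule of thumb (below 0.3 weak; 0.3 to below 0.7 moderate; 0.7 and above strong) → moderate

Equivalently, for simple linear regression R² = r², so |r| = √0.3475 ≈ 0.5895.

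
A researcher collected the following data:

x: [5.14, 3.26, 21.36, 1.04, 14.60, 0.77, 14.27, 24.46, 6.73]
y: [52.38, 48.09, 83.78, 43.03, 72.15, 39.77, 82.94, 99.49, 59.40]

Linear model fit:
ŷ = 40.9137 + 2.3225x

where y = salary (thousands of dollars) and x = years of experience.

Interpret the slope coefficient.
For each additional year of experience, predicted salary increases by approximately 2.3225 thousand dollars.

The slope β₁ = 2.3225 gives the rate at which the fitted salary changes with experience.

Interpretation:
- Experience up by 1 year → predicted salary increases by 2.3225 thousand dollars
- The effect is assumed constant over the observed range of x (linearity)

The intercept β₀ = 40.9137 is the predicted salary when experience = 0; since the smallest observed x is 0.77, this is an extrapolation and mainly anchors the line.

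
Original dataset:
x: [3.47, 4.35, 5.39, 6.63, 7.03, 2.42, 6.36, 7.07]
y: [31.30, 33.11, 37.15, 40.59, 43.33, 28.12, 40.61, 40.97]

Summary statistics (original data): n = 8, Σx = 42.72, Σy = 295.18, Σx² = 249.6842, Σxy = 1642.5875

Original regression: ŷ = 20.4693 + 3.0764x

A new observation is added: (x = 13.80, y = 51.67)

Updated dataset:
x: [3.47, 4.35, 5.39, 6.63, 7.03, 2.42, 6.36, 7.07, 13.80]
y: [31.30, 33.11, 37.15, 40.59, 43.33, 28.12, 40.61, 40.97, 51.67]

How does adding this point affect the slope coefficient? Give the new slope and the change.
The slope changes from 3.0764 to 2.0829 (change of -0.9935, or -32.3%).

x = 13.80 lies well outside the original x-range [2.42, 7.07] (x̄ ≈ 5.34), so this observation has high leverage and can move the slope substantially.

Step 1: Update the sums with the new point (n goes from 8 to 9)
Σx  = 42.72 + 13.80 = 56.52
Σy  = 295.18 + 51.67 = 346.85
Σx² = 249.6842 + 13.80² = 249.6842 + 190.4400 = 440.1242
Σxy = 1642.5875 + 13.80×51.67 = 1642.5875 + 713.0460 = 2355.6335

Step 2: Recompute the slope with b₁ = (nΣxy − ΣxΣy) / (nΣx² − (Σx)²)
Numerator   = 9×2355.6335 − 56.52×346.85 = 21200.7015 − 19603.9620 = 1596.7395
Denominator = 9×440.1242 − 56.52² = 3961.1178 − 3194.5104 = 766.6074
b₁(new) = 1596.7395 / 766.6074 = 2.0829

(Same formula on the original sums: (8×1642.5875 − 42.72×295.18) / (8×249.6842 − 42.72²) = 530.6104 / 172.4752 = 3.0764, matching the given fit.)

Step 3: Change in slope
Δβ₁ = 2.0829 − 3.0764 = -0.9935
Relative change = -0.9935 / 3.0764 × 100% = -32.3%
→ the slope decreases when the point is added.

A high-leverage point only changes the slope if it is off the original line; here y = 51.67 is below the original trend, so the slope decreases.
In practice: examine leverage (hᵢ) and Cook's distance rather than deleting it automatically.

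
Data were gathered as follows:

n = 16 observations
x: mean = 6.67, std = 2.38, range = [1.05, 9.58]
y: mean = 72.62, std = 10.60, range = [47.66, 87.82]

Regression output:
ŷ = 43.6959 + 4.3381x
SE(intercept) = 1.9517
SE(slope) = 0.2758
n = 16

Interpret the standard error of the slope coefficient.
SE(β̂₁) = 0.2758 is the estimated standard deviation of the slope estimate across repeated samples; relative to β̂₁ = 4.3381 that is 6.4%, a precise estimate.

What SE measures:
- The standard error quantifies the sampling variability of the coefficient estimate
- It is the estimated standard deviation of β̂₁ across hypothetical repeated samples of the same size
- Smaller SE → more precise estimate

Relative precision:
- SE / |β̂₁| = 0.2758 / 4.3381 = 6.4%
- Rule of thumb (under 20%: precise; 20% to under 50%: moderately precise; 50% or more: imprecise) → precise

Rough 95% range (±2 SE): 4.3381 ± 0.5516 → (3.7865, 4.8897).

What drives SE(β̂₁): wider spread of x values → smaller SE; more residual scatter → larger SE; larger n (here n = 16) → smaller SE.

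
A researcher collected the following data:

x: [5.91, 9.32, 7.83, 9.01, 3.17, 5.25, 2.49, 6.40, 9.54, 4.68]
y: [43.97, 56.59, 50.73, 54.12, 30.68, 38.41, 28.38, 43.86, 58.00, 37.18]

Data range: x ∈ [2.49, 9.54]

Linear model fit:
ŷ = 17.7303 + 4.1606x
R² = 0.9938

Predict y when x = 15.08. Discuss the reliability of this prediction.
The equation gives ŷ = 80.4721; however x = 15.08 is 5.54 units above the observed range, so this extrapolated value should not be trusted.

Prediction calculation:
ŷ = 17.7303 + 4.1606 × 15.08
ŷ = 80.4721

Reliability:
- Data range: x ∈ [2.49, 9.54]
- Prediction point: x = 15.08 is 5.54 units above the observed range → this is EXTRAPOLATION, not interpolation

Why that matters here:
- R² describes fit only over the sampled x values; it says nothing about behaviour beyond them
- The linear relationship may not hold outside the observed range

Report the number if required, but flag clearly that it is an extrapolation.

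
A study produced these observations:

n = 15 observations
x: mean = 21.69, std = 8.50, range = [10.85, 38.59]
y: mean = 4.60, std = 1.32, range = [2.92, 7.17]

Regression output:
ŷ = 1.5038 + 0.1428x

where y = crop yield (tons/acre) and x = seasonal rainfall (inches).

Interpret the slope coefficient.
An increase of one inch in rainfall is associated with a 0.1428 tons/acre increase in predicted crop yield.

β₁ = 0.1428 is the change in predicted crop yield (tons/acre) per additional inch of rainfall.

Interpretation:
- Rainfall up by 1 inch → predicted crop yield increases by 0.1428 tons/acre
- This is a linear approximation: the same per-unit change is assumed across the whole observed x range
- The slope describes association in these data, not necessarily a causal effect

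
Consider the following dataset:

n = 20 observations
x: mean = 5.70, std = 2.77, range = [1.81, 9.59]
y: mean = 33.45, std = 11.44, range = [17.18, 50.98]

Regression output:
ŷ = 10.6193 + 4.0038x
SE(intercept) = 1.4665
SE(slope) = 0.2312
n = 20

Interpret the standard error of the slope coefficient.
The slope 4.0038 is pinned down to within about ±0.2312 (one SE) by these data — relative uncertainty 5.8%, i.e. precise.

SE(β̂₁) = s / √Sxx, where s is the residual standard deviation and Sxx = Σ(x − x̄)². It is the yardstick for how far β̂₁ = 4.0038 could plausibly be from the true slope.

Relative precision:
- SE / |β̂₁| = 0.2312 / 4.0038 = 5.8%
- Rule of thumb (under 20%: precise; 20% to under 50%: moderately precise; 50% or more: imprecise) → precise

Link to the t-test: t = β̂₁ / SE(β̂₁) = 4.0038 / 0.2312 = 17.3175, the statistic for H₀: β₁ = 0.

What drives SE(β̂₁): larger n (here n = 20) → smaller SE.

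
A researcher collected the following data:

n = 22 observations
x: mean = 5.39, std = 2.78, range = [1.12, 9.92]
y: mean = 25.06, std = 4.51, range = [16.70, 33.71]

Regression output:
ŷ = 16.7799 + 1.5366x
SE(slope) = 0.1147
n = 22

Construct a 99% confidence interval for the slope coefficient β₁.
The 99% CI for β₁ is (1.2102, 1.8630)

Confidence interval for the slope:

The 99% CI for β₁ is: β̂₁ ± t*(α/2, n-2) × SE(β̂₁)

Step 1: Find critical t-value
- Confidence level = 0.99
- Degrees of freedom = n - 2 = 22 - 2 = 20
- t*(α/2, 20) = 2.8453

Step 2: Calculate margin of error
Margin = 2.8453 × 0.1147 = 0.3264

Step 3: Construct interval
CI = 1.5366 ± 0.3264
CI = (1.2102, 1.8630)

Interpretation: intervals built this way capture the true β₁ in 99% of repeated samples; here the plausible range for the per-unit effect of x on y is 1.2102 to 1.8630.
The interval does not include 0, suggesting a significant linear relationship.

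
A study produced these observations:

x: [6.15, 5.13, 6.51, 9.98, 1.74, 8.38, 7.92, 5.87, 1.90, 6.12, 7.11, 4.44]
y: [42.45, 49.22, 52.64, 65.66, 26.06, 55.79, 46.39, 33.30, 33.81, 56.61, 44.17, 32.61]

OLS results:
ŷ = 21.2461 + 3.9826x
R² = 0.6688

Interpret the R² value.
The model explains 66.88% of the variance in y (R² = 0.6688), leaving 33.12% unexplained; the fit is moderate.

The coefficient of determination R² is the fraction of the total variation in y that the fitted line accounts for.

Here R² = 0.6688:
- Explained: 66.88% of the variation in y
- Unexplained (residual): 100% − 66.88% = 33.12%
- Rule of thumb (below 0.3 weak; 0.3 to below 0.7 moderate; 0.7 and above strong) → moderate

Note: R² says nothing about causation, and a high R² does not by itself mean the linear form is appropriate — check the residuals.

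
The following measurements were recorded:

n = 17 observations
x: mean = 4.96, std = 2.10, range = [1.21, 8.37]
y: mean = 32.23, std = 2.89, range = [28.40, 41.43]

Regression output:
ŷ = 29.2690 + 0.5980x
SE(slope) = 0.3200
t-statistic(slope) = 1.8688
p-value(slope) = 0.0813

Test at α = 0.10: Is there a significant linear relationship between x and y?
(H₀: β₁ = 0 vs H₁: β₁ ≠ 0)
Since p-value = 0.0813 < α = 0.10, reject H₀ — the slope is significantly different from 0.

Hypothesis test for the slope coefficient:

H₀: β₁ = 0 (no linear relationship)
H₁: β₁ ≠ 0 (linear relationship exists)

Test statistic: t = β̂₁ / SE(β̂₁) = 0.5980 / 0.3200 = 1.8688

With df = 15, the two-sided p-value for |t| = 1.8688 is 0.0813.

Decision rule: reject H₀ if p-value < α.
p-value = 0.0813 < α = 0.10 → reject H₀.

Conclusion: the linear association between x and y is significant at the 10% level.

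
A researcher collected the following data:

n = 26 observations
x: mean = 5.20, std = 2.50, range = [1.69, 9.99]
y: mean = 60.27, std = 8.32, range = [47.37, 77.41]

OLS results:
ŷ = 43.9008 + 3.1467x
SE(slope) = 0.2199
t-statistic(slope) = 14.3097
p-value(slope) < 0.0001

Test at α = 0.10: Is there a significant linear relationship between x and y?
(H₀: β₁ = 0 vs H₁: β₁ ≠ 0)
p-value < 0.0001 < α = 0.10, so we reject H₀. The relationship is significant.

Hypothesis test for the slope coefficient:

H₀: β₁ = 0 (no linear relationship)
H₁: β₁ ≠ 0 (linear relationship exists)

Test statistic: t = β̂₁ / SE(β̂₁) = 3.1467 / 0.2199 = 14.3097

The p-value (<0.0001) is the probability, under H₀, of a t-statistic at least as extreme as |t| = 14.3097 (two-sided, df = n − 2 = 24).

Decision rule: reject H₀ if p-value < α.
p-value < 0.0001 < α = 0.10 → reject H₀.

There is sufficient evidence at the 10% significance level to conclude that a linear relationship exists between x and y.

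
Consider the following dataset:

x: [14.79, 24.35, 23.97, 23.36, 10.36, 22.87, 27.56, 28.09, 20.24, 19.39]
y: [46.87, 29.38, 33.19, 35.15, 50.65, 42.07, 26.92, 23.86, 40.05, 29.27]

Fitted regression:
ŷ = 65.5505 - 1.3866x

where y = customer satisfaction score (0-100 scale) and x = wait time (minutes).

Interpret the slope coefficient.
For each additional minute of wait time, predicted satisfaction score decreases by approximately 1.3866 points.

The slope coefficient β₁ = -1.3866 represents the marginal effect of wait time on satisfaction score.

Interpretation:
- Wait time up by 1 minute → predicted satisfaction score decreases by 1.3866 points
- The effect is assumed constant over the observed range of x (linearity)
- The sign (−) gives the direction; the magnitude 1.3866 gives the size of the effect per minute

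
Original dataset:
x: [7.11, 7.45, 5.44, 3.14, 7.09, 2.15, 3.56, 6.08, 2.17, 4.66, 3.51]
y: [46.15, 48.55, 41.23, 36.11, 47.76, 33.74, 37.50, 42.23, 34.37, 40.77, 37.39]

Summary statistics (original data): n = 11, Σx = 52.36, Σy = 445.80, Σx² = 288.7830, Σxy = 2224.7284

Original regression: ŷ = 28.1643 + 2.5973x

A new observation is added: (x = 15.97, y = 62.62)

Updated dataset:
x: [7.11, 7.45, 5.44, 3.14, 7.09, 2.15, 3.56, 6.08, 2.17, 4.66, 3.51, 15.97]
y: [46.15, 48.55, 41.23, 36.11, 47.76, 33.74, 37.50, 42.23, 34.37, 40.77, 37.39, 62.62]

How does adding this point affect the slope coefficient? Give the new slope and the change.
Adding the point moves β₁ from 2.5973 to 2.1309, i.e. it decreases by 0.4664 (-18.0%).

x = 15.97 lies well outside the original x-range [2.15, 7.45] (x̄ ≈ 4.76), so this observation has high leverage and can move the slope substantially.

Step 1: Update the sums with the new point (n goes from 11 to 12)
Σx  = 52.36 + 15.97 = 68.33
Σy  = 445.80 + 62.62 = 508.42
Σx² = 288.7830 + 15.97² = 288.7830 + 255.0409 = 543.8239
Σxy = 2224.7284 + 15.97×62.62 = 2224.7284 + 1000.0414 = 3224.7698

Step 2: Recompute the slope with b₁ = (nΣxy − ΣxΣy) / (nΣx² − (Σx)²)
Numerator   = 12×3224.7698 − 68.33×508.42 = 38697.2376 − 34740.3386 = 3956.8990
Denominator = 12×543.8239 − 68.33² = 6525.8868 − 4668.9889 = 1856.8979
b₁(new) = 3956.8990 / 1856.8979 = 2.1309

(Same formula on the original sums: (11×2224.7284 − 52.36×445.80) / (11×288.7830 − 52.36²) = 1129.9244 / 435.0434 = 2.5973, matching the given fit.)

Step 3: Change in slope
Δβ₁ = 2.1309 − 2.5973 = -0.4664
Relative change = -0.4664 / 2.5973 × 100% = -18.0%
→ the slope decreases when the point is added.

Because the point sits below the extension of the original line at a high-leverage x, it tilts the fit down.
In practice: investigate whether it comes from the same population as the rest of the sample.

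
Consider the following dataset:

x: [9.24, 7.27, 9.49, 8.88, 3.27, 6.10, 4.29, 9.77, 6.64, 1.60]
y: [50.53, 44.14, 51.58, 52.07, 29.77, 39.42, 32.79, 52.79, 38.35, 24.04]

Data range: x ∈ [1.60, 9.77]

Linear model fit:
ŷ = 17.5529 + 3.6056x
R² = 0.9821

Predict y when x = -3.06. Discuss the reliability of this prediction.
ŷ = 6.5198 (extrapolation — x = -3.06 lies outside [1.60, 9.77], so reliability is low).

Prediction calculation:
ŷ = 17.5529 + 3.6056 × (-3.06)
ŷ = 6.5198

Reliability:
- Data range: x ∈ [1.60, 9.77]
- Prediction point: x = -3.06 is 4.66 units below the observed range → this is EXTRAPOLATION, not interpolation

Why that matters here:
- Real relationships often flatten, saturate, or turn nonlinear at extremes
- The standard error of prediction grows with (x − x̄)², and x = -3.06 is far from x̄ = 6.65
- The linear relationship may not hold outside the observed range

A defensible statement: 'if the linear trend continued to x = -3.06, y would be about 6.5198' — the premise is untested.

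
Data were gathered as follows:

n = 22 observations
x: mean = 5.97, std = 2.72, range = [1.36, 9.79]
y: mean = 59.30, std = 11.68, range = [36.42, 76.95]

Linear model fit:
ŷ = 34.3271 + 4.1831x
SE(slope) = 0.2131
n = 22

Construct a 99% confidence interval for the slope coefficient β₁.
The 99% CI for β₁ is (3.5768, 4.7894)

Confidence interval for the slope:

The 99% CI for β₁ is: β̂₁ ± t*(α/2, n-2) × SE(β̂₁)

Step 1: Find critical t-value
- Confidence level = 0.99
- Degrees of freedom = n - 2 = 22 - 2 = 20
- t*(α/2, 20) = 2.8453

Step 2: Calculate margin of error
Margin = 2.8453 × 0.2131 = 0.6063

Step 3: Construct interval
CI = 4.1831 ± 0.6063
CI = (3.5768, 4.7894)

Interpretation: each one-unit increase in x is associated with a change in mean y of between 3.5768 and 4.7894, with 99% confidence.
Both endpoints are positive, so the data support a genuinely positive slope at this confidence level.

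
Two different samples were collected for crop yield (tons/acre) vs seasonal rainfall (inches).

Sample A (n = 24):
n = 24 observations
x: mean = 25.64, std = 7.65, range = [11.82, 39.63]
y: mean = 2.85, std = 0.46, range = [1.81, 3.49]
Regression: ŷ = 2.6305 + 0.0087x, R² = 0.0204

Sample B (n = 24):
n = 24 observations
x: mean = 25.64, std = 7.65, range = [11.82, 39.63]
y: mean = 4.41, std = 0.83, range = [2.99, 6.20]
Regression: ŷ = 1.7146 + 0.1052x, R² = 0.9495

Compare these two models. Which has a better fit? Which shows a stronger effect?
Model B has the better fit (R² = 0.9495 vs 0.0204). Model B shows the stronger effect (|β₁| = 0.1052 vs 0.0087).

Model Comparison:

Fit — compare R²:
- Model A: R² = 0.0204 → 2.04% of variance in crop yield explained
- Model B: R² = 0.9495 → 94.95% of variance in crop yield explained
- 0.9495 > 0.0204 → Model B has the better fit

Strength of effect — compare |β₁|:
- Model A: β₁ = 0.0087 → predicted crop yield rises 0.0087 tons/acre per additional inch of rainfall
- Model B: β₁ = 0.1052 → predicted crop yield rises 0.1052 tons/acre per additional inch of rainfall
- |0.0087| < |0.1052| → Model B shows the stronger marginal effect

Notes:
- R² measures how tightly points cluster around the line; β₁ measures how steep the line is — they answer different questions.
- A better fit (higher R²) doesn't necessarily mean a more important relationship.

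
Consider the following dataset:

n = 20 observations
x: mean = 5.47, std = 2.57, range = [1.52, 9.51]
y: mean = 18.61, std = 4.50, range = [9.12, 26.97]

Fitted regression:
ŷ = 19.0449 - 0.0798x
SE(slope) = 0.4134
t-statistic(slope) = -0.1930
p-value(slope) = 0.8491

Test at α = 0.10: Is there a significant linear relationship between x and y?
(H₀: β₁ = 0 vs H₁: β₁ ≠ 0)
Since p-value = 0.8491 ≥ α = 0.10, fail to reject H₀ — the slope is not significantly different from 0.

Hypothesis test for the slope coefficient:

H₀: β₁ = 0 (no linear relationship)
H₁: β₁ ≠ 0 (linear relationship exists)

Test statistic: t = β̂₁ / SE(β̂₁) = -0.0798 / 0.4134 = -0.1930

With df = 18, the two-sided p-value for |t| = 0.1930 is 0.8491.

Decision rule: reject H₀ if p-value < α.
p-value = 0.8491 ≥ α = 0.10 → fail to reject H₀.

At α = 0.10 the data do not provide convincing evidence of a nonzero slope.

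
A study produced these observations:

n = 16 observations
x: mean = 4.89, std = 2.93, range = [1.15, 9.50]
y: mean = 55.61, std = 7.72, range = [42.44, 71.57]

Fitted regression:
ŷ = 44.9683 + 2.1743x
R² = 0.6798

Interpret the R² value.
About 67.98% of the variability in y is accounted for by the regression on x (R² = 0.6798) — a moderate linear fit.

R² (coefficient of determination) measures the proportion of variance in y explained by the regression model.

Here R² = 0.6798:
- Explained: 67.98% of the variation in y
- Unexplained (residual): 100% − 67.98% = 32.02%
- Rule of thumb (below 0.3 weak; 0.3 to below 0.7 moderate; 0.7 and above strong) → moderate

Note: R² says nothing about causation, and a high R² does not by itself mean the linear form is appropriate — check the residuals.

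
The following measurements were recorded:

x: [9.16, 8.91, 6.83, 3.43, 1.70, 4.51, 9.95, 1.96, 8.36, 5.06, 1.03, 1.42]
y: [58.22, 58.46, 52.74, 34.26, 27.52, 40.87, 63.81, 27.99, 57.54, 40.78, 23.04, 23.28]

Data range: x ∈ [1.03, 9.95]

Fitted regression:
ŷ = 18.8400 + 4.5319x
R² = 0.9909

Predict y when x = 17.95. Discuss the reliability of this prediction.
ŷ = 100.1876 (extrapolation — x = 17.95 lies outside [1.03, 9.95], so reliability is low).

Prediction calculation:
ŷ = 18.8400 + 4.5319 × 17.95
ŷ = 100.1876

Reliability:
- Data range: x ∈ [1.03, 9.95]
- Prediction point: x = 17.95 is 8.00 units above the observed range → this is EXTRAPOLATION, not interpolation

Why that matters here:
- R² describes fit only over the sampled x values; it says nothing about behaviour beyond them
- The linear relationship may not hold outside the observed range
- The standard error of prediction grows with (x − x̄)², and x = 17.95 is far from x̄ = 5.19

The R² = 0.9909 only validates the fit within [1.03, 9.95]; treat ŷ = 100.1876 with caution.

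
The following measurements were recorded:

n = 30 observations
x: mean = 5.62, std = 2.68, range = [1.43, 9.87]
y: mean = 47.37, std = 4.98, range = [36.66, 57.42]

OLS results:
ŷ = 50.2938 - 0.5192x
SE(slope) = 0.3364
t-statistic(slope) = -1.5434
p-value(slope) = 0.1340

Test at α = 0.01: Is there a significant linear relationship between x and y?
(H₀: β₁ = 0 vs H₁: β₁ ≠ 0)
p-value = 0.1340 ≥ α = 0.01, so we fail to reject H₀. The relationship is not significant.

Hypothesis test for the slope coefficient:

H₀: β₁ = 0 (no linear relationship)
H₁: β₁ ≠ 0 (linear relationship exists)

Test statistic: t = β̂₁ / SE(β̂₁) = -0.5192 / 0.3364 = -1.5434

p = 0.1340: how often a slope estimate this far from 0 (in SE units) would arise by chance if β₁ were truly 0.

Decision rule: reject H₀ if p-value < α.
p-value = 0.1340 ≥ α = 0.01 → fail to reject H₀.

At α = 0.01 the data do not provide convincing evidence of a nonzero slope.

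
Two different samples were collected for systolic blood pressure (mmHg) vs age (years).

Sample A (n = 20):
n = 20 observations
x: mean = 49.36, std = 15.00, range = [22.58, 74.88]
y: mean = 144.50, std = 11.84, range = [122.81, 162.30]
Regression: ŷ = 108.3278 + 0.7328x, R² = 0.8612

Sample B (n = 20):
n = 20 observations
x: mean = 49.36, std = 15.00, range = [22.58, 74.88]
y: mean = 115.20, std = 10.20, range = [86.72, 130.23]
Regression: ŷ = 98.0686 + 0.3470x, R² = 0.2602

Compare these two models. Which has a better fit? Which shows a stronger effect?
Model A has the better fit (R² = 0.8612 vs 0.2602). Model A shows the stronger effect (|β₁| = 0.7328 vs 0.3470).

Model Comparison:

Fit — compare R²:
- Model A: R² = 0.8612 → 86.12% of variance in blood pressure explained
- Model B: R² = 0.2602 → 26.02% of variance in blood pressure explained
- 0.8612 > 0.2602 → Model A has the better fit

Strength of effect — compare |β₁|:
- Model A: β₁ = 0.7328 → predicted blood pressure rises 0.7328 mmHg per additional year of age
- Model B: β₁ = 0.3470 → predicted blood pressure rises 0.3470 mmHg per additional year of age
- |0.7328| > |0.3470| → Model A shows the stronger marginal effect

Notes:
- R² measures how tightly points cluster around the line; β₁ measures how steep the line is — they answer different questions.
- A steeper slope doesn't make a better model if the scatter around the line is large.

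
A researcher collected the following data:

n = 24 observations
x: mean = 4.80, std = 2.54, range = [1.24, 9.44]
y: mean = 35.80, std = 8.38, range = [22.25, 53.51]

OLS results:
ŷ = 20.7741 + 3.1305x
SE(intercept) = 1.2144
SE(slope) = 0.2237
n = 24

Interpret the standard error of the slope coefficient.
The slope 3.1305 is pinned down to within about ±0.2237 (one SE) by these data — relative uncertainty 7.1%, i.e. precise.

SE(β̂₁) = s / √Sxx, where s is the residual standard deviation and Sxx = Σ(x − x̄)². It is the yardstick for how far β̂₁ = 3.1305 could plausibly be from the true slope.

Relative precision:
- SE / |β̂₁| = 0.2237 / 3.1305 = 7.1%
- Rule of thumb (under 20%: precise; 20% to under 50%: moderately precise; 50% or more: imprecise) → precise

Link to the t-test: t = β̂₁ / SE(β̂₁) = 3.1305 / 0.2237 = 13.9942, the statistic for H₀: β₁ = 0.

What drives SE(β̂₁): more residual scatter → larger SE; larger n (here n = 24) → smaller SE; wider spread of x values → smaller SE.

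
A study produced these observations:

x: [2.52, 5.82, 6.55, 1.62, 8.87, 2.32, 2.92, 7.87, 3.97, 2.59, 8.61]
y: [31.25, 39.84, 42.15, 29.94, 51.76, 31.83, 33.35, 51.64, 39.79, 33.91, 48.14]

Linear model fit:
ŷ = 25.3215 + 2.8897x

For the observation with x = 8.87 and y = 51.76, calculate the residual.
Residual = 0.8069

The residual is the difference between the actual value and the predicted value:

Residual = y - ŷ

Step 1: Calculate predicted value
ŷ = 25.3215 + 2.8897 × 8.87
ŷ = 50.9531

Step 2: Calculate residual
Residual = 51.76 - 50.9531
Residual = 0.8069

Interpretation: the model underestimates the actual value by 0.8069 at this point (positive residual → observation lies above the fitted line).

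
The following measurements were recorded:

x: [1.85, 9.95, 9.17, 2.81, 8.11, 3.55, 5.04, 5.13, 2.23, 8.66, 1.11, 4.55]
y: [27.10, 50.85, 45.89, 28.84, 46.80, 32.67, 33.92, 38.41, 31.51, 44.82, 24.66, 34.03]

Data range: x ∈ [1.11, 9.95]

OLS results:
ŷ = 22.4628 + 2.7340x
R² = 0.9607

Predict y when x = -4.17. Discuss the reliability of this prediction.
ŷ = 11.0620, but this is extrapolation (below the data range [1.11, 9.95]) and may be unreliable.

Prediction calculation:
ŷ = 22.4628 + 2.7340 × (-4.17)
ŷ = 11.0620

Reliability:
- Data range: x ∈ [1.11, 9.95]
- Prediction point: x = -4.17 is 5.28 units below the observed range → this is EXTRAPOLATION, not interpolation

Why that matters here:
- R² describes fit only over the sampled x values; it says nothing about behaviour beyond them
- The standard error of prediction grows with (x − x̄)², and x = -4.17 is far from x̄ = 5.18

The R² = 0.9607 only validates the fit within [1.11, 9.95]; treat ŷ = 11.0620 with caution.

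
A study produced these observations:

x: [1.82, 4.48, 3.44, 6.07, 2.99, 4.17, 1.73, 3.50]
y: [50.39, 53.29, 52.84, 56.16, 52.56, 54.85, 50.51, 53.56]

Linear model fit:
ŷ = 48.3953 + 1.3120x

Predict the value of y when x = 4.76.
ŷ = 54.6404

Plug x = 4.76 into the fitted line:

ŷ = 48.3953 + 1.3120 × 4.76
ŷ = 48.3953 + 6.2451
ŷ = 54.6404

This is the fitted mean response at that x — an individual observation would come with a wider prediction interval.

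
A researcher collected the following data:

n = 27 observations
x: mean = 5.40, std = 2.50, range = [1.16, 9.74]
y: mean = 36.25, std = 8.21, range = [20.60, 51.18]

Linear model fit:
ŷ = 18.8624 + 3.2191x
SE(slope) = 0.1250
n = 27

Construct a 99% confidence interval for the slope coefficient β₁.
The 99% CI for β₁ is (2.8707, 3.5675)

Confidence interval for the slope:

The 99% CI for β₁ is: β̂₁ ± t*(α/2, n-2) × SE(β̂₁)

Step 1: Find critical t-value
- Confidence level = 0.99
- Degrees of freedom = n - 2 = 27 - 2 = 25
- t*(α/2, 25) = 2.7874

Step 2: Calculate margin of error
Margin = 2.7874 × 0.1250 = 0.3484

Step 3: Construct interval
CI = 3.2191 ± 0.3484
CI = (2.8707, 3.5675)

Interpretation: each one-unit increase in x is associated with a change in mean y of between 2.8707 and 3.5675, with 99% confidence.
Since 0 is outside the interval, a two-sided test at α = 0.01 would reject H₀: β₁ = 0.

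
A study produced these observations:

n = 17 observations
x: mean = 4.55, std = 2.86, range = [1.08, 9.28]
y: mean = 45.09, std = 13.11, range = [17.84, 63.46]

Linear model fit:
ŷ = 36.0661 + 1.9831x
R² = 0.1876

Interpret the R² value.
R² = 0.1876 means 18.76% of the variation in y is explained by the linear relationship with x. This indicates a weak fit.

R² (coefficient of determination) measures the proportion of variance in y explained by the regression model.

Here R² = 0.1876:
- Explained: 18.76% of the variation in y
- Unexplained (residual): 100% − 18.76% = 81.24%
- Rule of thumb (below 0.3 weak; 0.3 to below 0.7 moderate; 0.7 and above strong) → weak

Note: R² says nothing about causation, and a high R² does not by itself mean the linear form is appropriate — check the residuals.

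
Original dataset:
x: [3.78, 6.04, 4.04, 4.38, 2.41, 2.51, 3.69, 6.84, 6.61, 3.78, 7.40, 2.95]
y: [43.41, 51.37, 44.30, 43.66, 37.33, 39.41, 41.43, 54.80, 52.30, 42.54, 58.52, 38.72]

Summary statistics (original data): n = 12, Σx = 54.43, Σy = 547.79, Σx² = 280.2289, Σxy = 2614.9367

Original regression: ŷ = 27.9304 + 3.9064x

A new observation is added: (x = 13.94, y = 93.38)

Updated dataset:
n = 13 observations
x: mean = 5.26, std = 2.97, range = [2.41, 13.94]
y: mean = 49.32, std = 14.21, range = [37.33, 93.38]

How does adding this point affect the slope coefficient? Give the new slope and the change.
The slope changes from 3.9064 to 4.7365 (change of +0.8301, or +21.2%).

The new point has HIGH LEVERAGE: x = 13.94 is far from the original mean x̄ = 54.43/12 ≈ 4.54 (original range [2.41, 7.40]).

Step 1: Update the sums with the new point (n goes from 12 to 13)
Σx  = 54.43 + 13.94 = 68.37
Σy  = 547.79 + 93.38 = 641.17
Σx² = 280.2289 + 13.94² = 280.2289 + 194.3236 = 474.5525
Σxy = 2614.9367 + 13.94×93.38 = 2614.9367 + 1301.7172 = 3916.6539

Step 2: Recompute the slope with b₁ = (nΣxy − ΣxΣy) / (nΣx² − (Σx)²)
Numerator   = 13×3916.6539 − 68.37×641.17 = 50916.5007 − 43836.7929 = 7079.7078
Denominator = 13×474.5525 − 68.37² = 6169.1825 − 4674.4569 = 1494.7256
b₁(new) = 7079.7078 / 1494.7256 = 4.7365

(Same formula on the original sums: (12×2614.9367 − 54.43×547.79) / (12×280.2289 − 54.43²) = 1563.0307 / 400.1219 = 3.9064, matching the given fit.)

Step 3: Change in slope
Δβ₁ = 4.7365 − 3.9064 = +0.8301
Relative change = +0.8301 / 3.9064 × 100% = +21.2%
→ the slope increases when the point is added.

Because the point sits above the extension of the original line at a high-leverage x, it tilts the fit up.
In practice: examine leverage (hᵢ) and Cook's distance rather than deleting it automatically.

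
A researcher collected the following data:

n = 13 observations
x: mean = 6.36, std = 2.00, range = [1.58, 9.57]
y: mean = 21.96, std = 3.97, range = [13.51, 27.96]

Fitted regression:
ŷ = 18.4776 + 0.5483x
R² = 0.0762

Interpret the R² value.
R² = 0.0762 means 7.62% of the variation in y is explained by the linear relationship with x. This indicates a weak fit.

R² (coefficient of determination) measures the proportion of variance in y explained by the regression model.

Here R² = 0.0762:
- Explained: 7.62% of the variation in y
- Unexplained (residual): 100% − 7.62% = 92.38%
- Rule of thumb (below 0.3 weak; 0.3 to below 0.7 moderate; 0.7 and above strong) → weak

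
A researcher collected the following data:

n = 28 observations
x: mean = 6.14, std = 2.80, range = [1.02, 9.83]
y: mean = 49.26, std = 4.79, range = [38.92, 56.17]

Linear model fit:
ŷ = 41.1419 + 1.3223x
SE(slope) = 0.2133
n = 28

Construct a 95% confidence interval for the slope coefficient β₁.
The 95% CI for β₁ is (0.8839, 1.7607)

Confidence interval for the slope:

The 95% CI for β₁ is: β̂₁ ± t*(α/2, n-2) × SE(β̂₁)

Step 1: Find critical t-value
- Confidence level = 0.95
- Degrees of freedom = n - 2 = 28 - 2 = 26
- t*(α/2, 26) = 2.0555

Step 2: Calculate margin of error
Margin = 2.0555 × 0.2133 = 0.4384

Step 3: Construct interval
CI = 1.3223 ± 0.4384
CI = (0.8839, 1.7607)

Interpretation: We are 95% confident that the true slope β₁ lies between 0.8839 and 1.7607.
Both endpoints are positive, so the data support a genuinely positive slope at this confidence level.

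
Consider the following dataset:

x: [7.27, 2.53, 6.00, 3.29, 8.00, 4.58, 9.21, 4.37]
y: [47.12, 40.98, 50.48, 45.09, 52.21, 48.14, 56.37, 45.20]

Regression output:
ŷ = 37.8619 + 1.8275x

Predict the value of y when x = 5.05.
ŷ = 47.0908

x = 5.05 lies inside the observed range [2.53, 9.21], so the fitted equation applies directly:

ŷ = 37.8619 + 1.8275 × 5.05
ŷ = 37.8619 + 9.2289
ŷ = 47.0908

This is the fitted mean response at that x — an individual observation would come with a wider prediction interval.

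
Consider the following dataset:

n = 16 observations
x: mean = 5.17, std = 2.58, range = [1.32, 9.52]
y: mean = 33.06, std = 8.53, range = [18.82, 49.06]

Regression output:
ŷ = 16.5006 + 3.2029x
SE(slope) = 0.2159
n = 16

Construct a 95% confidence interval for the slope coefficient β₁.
The 95% CI for β₁ is (2.7398, 3.6660)

Confidence interval for the slope:

The 95% CI for β₁ is: β̂₁ ± t*(α/2, n-2) × SE(β̂₁)

Step 1: Find critical t-value
- Confidence level = 0.95
- Degrees of freedom = n - 2 = 16 - 2 = 14
- t*(α/2, 14) = 2.1448

Step 2: Calculate margin of error
Margin = 2.1448 × 0.2159 = 0.4631

Step 3: Construct interval
CI = 3.2029 ± 0.4631
CI = (2.7398, 3.6660)

Interpretation: We are 95% confident that the true slope β₁ lies between 2.7398 and 3.6660.
Both endpoints are positive, so the data support a genuinely positive slope at this confidence level.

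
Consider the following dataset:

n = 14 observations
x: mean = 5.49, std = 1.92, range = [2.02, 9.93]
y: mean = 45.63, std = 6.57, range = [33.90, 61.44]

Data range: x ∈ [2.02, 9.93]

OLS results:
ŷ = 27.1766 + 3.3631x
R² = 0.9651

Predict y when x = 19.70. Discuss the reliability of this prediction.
ŷ = 93.4297, but this is extrapolation (above the data range [2.02, 9.93]) and may be unreliable.

Prediction calculation:
ŷ = 27.1766 + 3.3631 × 19.70
ŷ = 93.4297

Reliability:
- Data range: x ∈ [2.02, 9.93]
- Prediction point: x = 19.70 is 9.77 units above the observed range → this is EXTRAPOLATION, not interpolation

Why that matters here:
- The standard error of prediction grows with (x − x̄)², and x = 19.70 is far from x̄ = 5.49
- R² describes fit only over the sampled x values; it says nothing about behaviour beyond them

The R² = 0.9651 only validates the fit within [2.02, 9.93]; treat ŷ = 93.4297 with caution.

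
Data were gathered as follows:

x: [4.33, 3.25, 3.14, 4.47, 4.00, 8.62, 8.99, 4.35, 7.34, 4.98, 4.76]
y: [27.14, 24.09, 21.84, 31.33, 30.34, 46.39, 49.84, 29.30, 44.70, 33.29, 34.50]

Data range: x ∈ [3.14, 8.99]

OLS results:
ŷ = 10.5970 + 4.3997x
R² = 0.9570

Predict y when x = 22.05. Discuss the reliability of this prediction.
ŷ = 107.6104, but this is extrapolation (above the data range [3.14, 8.99]) and may be unreliable.

Prediction calculation:
ŷ = 10.5970 + 4.3997 × 22.05
ŷ = 107.6104

Reliability:
- Data range: x ∈ [3.14, 8.99]
- Prediction point: x = 22.05 is 13.06 units above the observed range → this is EXTRAPOLATION, not interpolation

Why that matters here:
- The linear relationship may not hold outside the observed range
- Real relationships often flatten, saturate, or turn nonlinear at extremes
- There are no observations near this x to validate the fitted line there

A defensible statement: 'if the linear trend continued to x = 22.05, y would be about 107.6104' — the premise is untested.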